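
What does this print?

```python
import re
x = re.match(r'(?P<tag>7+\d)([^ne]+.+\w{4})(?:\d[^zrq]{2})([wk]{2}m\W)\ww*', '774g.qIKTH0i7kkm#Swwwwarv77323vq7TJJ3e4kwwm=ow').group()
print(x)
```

774g.qIKTH0i7kkm#Swwww

The pattern matches one or more of the literal '7', then a digit (captured as 'tag'); then one or more of any character except [ne], then one or more of any character, then exactly 4 of a word character (captured); then a digit, then exactly 2 of any character except [zrq] (non-capturing group); then exactly 2 of one of [wk], then a literal 'm', then a non-word character (captured); then a word character, then zero or more of a literal 'w'.
With `match`, the pattern is implicitly anchored at the beginning.
The match spans [0:22] → '774g.qIKTH0i7kkm#Swwww'.
Captured: group 1 = '774', group 2 = 'g.qIKTH', group 3 = 'kkm#'.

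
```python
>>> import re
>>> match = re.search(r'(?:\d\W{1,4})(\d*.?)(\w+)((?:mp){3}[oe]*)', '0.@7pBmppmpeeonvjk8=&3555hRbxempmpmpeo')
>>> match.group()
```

The match spans [18:38] → '8=&3555hRbxempmpmpeo'.

'8=&3555hRbxempmpmpeo'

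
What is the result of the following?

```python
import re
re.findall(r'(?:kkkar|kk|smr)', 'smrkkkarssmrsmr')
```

['smr', 'kkkar', 'smr', 'smr']

Branches in `(...|...)` are attempted left-to-right; the first branch that allows the whole pattern to succeed is taken.
Walking the string: at [0:3] → 'smr'; at [3:8] → 'kkkar'; at [9:12] → 'smr'; at [12:15] → 'smr'.
No capturing groups, so `findall` returns the 4 full match strings.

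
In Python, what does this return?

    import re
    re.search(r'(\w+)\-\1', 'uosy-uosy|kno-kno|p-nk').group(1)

After group 1 captures some text, `\1` only succeeds where that same text appears again.
`re.search` tries every starting position until one works.
The match spans [0:9] → 'uosy-uosy'.
Captured: group 1 = 'uosy'.

'uosy'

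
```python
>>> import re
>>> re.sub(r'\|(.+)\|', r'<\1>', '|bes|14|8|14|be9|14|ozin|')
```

Matches: at [0:25] → '|bes|14|8|14|be9|14|ozin|'.
The replacement refers to a captured group, so each match is rewritten using its own captured text.

'<bes|14|8|14|be9|14|ozin>'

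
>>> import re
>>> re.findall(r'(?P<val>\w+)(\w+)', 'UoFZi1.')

[('UoFZi', '1')]

This matches one or more of a word character (captured as 'val'); then one or more of a word character (captured).
Scanning left to right: at [0:6] match 'UoFZi1', groups = ('UoFZi', '1').
`findall` packs the 2 group values into a tuple for every match.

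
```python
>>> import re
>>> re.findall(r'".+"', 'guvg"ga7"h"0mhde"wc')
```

['"ga7"h"0mhde"']

With no groups in the pattern, `findall` gives back each whole match — 1 here.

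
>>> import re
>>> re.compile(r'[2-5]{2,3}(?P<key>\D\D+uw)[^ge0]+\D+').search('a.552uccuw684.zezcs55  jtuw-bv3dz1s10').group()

This matches 2 to 3 of a character in [2-5]; then a non-digit, then one or more of a non-digit, then the literal 'uw' (captured as 'key'); then one or more of any character except [ge0], then one or more of a non-digit.
`re.search` tries every starting position until one works.
The match spans [2:19] → '552uccuw684.zezcs'.
Captured: group 1 = 'uccuw'.

'552uccuw684.zezcs'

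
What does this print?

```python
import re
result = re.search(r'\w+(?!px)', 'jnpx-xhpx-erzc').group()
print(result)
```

jnpx

A negative assertion filters positions out without eating any characters.
The match spans [0:4] → 'jnpx'.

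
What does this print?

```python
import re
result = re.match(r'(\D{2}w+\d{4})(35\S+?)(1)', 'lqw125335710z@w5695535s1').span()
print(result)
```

(0, 11)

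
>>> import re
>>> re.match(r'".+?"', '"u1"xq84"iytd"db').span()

(0, 4)

With `match`, the pattern is implicitly anchored at the beginning.
The match spans [0:4] → '"u1"'.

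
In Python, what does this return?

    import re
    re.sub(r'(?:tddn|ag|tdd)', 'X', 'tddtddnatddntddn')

Alternation isn't longest-match — the leftmost alternative that fits at this position is chosen.
Every occurrence is swapped for 'X'.

'XXaXX'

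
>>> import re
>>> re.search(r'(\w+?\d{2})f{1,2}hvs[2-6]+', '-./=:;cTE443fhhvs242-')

None

This matches one or more of a word character (lazy), then exactly 2 of a digit (captured); then 1 to 2 of the literal 'f', then the literal 'hvs', then one or more of a character in [2-6].
Here the pattern never matches, so the call returns None.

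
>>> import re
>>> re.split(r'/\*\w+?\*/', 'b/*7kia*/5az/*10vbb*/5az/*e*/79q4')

Splitting on the pattern gives 4 pieces.

['b', '5az', '5az', '79q4']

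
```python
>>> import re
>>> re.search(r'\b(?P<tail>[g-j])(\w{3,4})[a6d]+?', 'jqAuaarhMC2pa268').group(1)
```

The match spans [0:6] → 'jqAuaa'.
Captured: group 1 = 'j', group 2 = 'qAua'.

'j'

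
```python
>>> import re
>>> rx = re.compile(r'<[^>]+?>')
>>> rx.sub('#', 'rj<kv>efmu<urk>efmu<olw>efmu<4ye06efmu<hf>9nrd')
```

'rj#efmu#efmu#efmu#9nrd'

Matches: at [2:6] → '<kv>'; at [10:15] → '<urk>'; at [19:24] → '<olw>'; at [28:42] → '<4ye06efmu<hf>'.
`sub` substitutes '#' at each match site.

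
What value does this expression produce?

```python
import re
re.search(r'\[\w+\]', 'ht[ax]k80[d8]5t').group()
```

'[ax]'

The match spans [2:6] → '[ax]'.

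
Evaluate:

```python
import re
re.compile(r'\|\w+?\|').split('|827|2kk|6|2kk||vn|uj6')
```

['', '2kk', '2kk|', 'uj6']

Matches to split on: at [0:5] → '|827|'; at [8:11] → '|6|'; at [15:19] → '|vn|'.
`split` removes every match and returns the 4 fragments in between.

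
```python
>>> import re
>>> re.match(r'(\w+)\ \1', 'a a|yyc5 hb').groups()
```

The match spans [0:3] → 'a a'.
Captured: group 1 = 'a'.

('a',)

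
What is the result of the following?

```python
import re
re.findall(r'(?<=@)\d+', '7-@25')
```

The `(?=…)`/`(?<=…)` assertion just peeks at neighbouring text; it doesn't advance the match position.
`findall` yields the raw match text (1 of them) because the pattern has no groups.

['25']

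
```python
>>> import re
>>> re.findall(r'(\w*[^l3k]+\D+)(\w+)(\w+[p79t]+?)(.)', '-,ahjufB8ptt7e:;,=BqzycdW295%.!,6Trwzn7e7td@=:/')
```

[('-,ahjufB8ptt7e:;,=BqzycdW295%.!,6Trwzn', '7e', '7t', 'd')]

Pattern: zero or more of a word character, then one or more of any character except [l3k], then one or more of a non-digit (captured); then one or more of a word character (captured); then one or more of a word character, then one or more of one of [p79t] (lazy) (captured); then any character (captured).
`findall` packs the 4 group values into a tuple for every match.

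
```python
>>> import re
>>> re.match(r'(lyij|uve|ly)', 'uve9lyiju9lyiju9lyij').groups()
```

('uve',)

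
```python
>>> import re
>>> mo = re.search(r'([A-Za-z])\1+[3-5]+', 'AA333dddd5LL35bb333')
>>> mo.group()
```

'AA333'

A backreference is literal: `\1` must see the identical characters the first group matched.
`re.search` tries every starting position until one works.
The match spans [0:5] → 'AA333'.
Captured: group 1 = 'A'.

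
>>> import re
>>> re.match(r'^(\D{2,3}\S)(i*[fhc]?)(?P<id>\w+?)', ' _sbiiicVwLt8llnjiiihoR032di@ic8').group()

Pattern: anchored at the start of the string; then 2 to 3 of a non-digit, then a non-whitespace character (captured); then zero or more of the literal 'i', then optionally one of [fhc] (captured); then one or more of a word character (lazy) (captured as 'id').
Because the quantifier is non-greedy, it stops expanding at the earliest point where the rest of the pattern can succeed.
`match` is anchored at position 0; if the pattern doesn't fit there, it returns None.
The match spans [0:9] → ' _sbiiicV'.
Captured: group 1 = ' _sb', group 2 = 'iiic', group 3 = 'V'.

' _sbiiicV'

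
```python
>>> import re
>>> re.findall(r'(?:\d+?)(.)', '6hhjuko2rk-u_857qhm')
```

['h', 'r', '5', 'q']

With the lazy modifier that quantifier settles for the fewest repetitions that let the rest of the pattern succeed (the atoms after it are unaffected and can still be greedy).
`findall` collects group 1 from each match (4 total).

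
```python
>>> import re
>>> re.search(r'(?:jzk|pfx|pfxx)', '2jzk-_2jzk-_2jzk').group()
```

`re.search` scans for the first position where the pattern succeeds.
The match spans [1:4] → 'jzk'.

'jzk'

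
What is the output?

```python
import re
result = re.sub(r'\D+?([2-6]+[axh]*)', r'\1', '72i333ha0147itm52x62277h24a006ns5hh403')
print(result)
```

Pattern: one or more of a non-digit (lazy); then one or more of a character in [2-6], then zero or more of one of [axh] (captured).
Matches: at [2:8] → 'i333ha'; at [12:18] → 'itm52x'; at [23:27] → 'h24a'; at [30:35] → 'ns5hh'.
`\1` in the replacement pulls in group 1's text for each match.

72333ha014752x6227724a0065hh403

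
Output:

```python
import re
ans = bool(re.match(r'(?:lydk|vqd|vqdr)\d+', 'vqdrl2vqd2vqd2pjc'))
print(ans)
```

False

`re.match` won't scan ahead — the pattern has to work from the very first character.
Here position 0 doesn't satisfy it, so the call returns None, and `bool(None)` is False.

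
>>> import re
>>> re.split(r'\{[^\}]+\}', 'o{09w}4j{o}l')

['o', '4j', 'l']

The string is cut at each match, leaving 3 pieces.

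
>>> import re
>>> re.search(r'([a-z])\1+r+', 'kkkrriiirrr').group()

'kkkrr'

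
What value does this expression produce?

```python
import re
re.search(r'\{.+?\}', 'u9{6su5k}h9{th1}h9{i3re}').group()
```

`re.search` tries every starting position until one works.
The match spans [2:9] → '{6su5k}'.

'{6su5k}'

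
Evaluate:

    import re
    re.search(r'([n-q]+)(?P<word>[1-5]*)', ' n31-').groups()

This matches one or more of a character in [n-q] (captured); then zero or more of a character in [1-5] (captured as 'word').
`search` walks the string left to right and returns the first match it finds.
The match spans [1:4] → 'n31'.
Captured: group 1 = 'n', group 2 = '31'.

('n', '31')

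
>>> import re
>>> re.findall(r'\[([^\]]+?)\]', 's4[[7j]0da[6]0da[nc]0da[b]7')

Scanning left to right: at [2:7] match '[[7j]', group 1 = '[7j'; at [10:13] match '[6]', group 1 = '6'; at [16:20] match '[nc]', group 1 = 'nc'; at [23:26] match '[b]', group 1 = 'b'.
Because there's exactly one group, `findall` drops the full match and keeps group 1 from each hit.

['[7j', '6', 'nc', 'b']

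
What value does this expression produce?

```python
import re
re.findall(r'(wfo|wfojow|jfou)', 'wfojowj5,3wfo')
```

Alternation tries branches left to right and keeps the first one that lets the overall match succeed at that position.
One capturing group, so `findall` returns just the captured substring from each match — 2 in all.

['wfo', 'wfo']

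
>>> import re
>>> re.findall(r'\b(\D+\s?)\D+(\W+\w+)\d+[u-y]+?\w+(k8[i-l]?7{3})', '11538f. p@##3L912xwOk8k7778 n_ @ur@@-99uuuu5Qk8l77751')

[('. p@', '#3L91', 'k8k777'), (' n_ @ur@', '-9', 'k8l777')]

`findall` packs the 3 group values into a tuple for every match.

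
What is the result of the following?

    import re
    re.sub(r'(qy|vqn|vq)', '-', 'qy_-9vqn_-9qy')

'-_-9-_-9-'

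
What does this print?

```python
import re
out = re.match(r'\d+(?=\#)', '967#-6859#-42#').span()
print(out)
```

The `(?=…)`/`(?<=…)` assertion just peeks at neighbouring text; it doesn't advance the match position.
`re.match` won't scan ahead — the pattern has to work from the very first character.
The match spans [0:3] → '967'.

(0, 3)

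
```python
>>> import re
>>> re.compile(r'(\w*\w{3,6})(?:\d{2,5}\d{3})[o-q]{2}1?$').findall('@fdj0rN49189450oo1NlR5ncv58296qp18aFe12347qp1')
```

This matches zero or more of a word character, then 3 to 6 of a word character (captured); then 2 to 5 of a digit, then exactly 3 of a digit (non-capturing group); then exactly 2 of a character in [o-q], then optionally a literal '1'; then anchored at the end.
Scanning left to right: at [1:45] match 'fdj0rN49189450oo1NlR5ncv58296qp18aFe12347qp1', group 1 = 'fdj0rN49189450oo1NlR5ncv58296qp18aFe'.
With a single group, `findall` returns only what that group captured — 1 item.

['fdj0rN49189450oo1NlR5ncv58296qp18aFe']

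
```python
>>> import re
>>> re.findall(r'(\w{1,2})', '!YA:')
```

['YA']

This matches 1 to 2 of a word character (captured).
Because there's exactly one group, `findall` drops the full match and keeps group 1 from the one hit.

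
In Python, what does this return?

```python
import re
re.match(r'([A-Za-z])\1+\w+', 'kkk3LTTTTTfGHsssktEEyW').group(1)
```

'k'

`\1` has to match the exact text group 1 already captured.
`re.match` won't scan ahead — the pattern has to work from the very first character.
The match spans [0:22] → 'kkk3LTTTTTfGHsssktEEyW'.
Captured: group 1 = 'k'.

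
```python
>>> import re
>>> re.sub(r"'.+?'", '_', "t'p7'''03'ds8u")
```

Because the quantifier is non-greedy, it stops expanding at the earliest point where the rest of the pattern can succeed.
Matches: at [1:5] → "'p7'"; at [5:10] → "''03'".
`sub` substitutes '_' at each match site.

't__ds8u'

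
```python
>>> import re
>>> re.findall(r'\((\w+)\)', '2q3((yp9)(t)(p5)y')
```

Matches: at [4:9] match '(yp9)', group 1 = 'yp9'; at [9:12] match '(t)', group 1 = 't'; at [12:16] match '(p5)', group 1 = 'p5'.
With a single group, `findall` returns only what that group captured — 3 items.

['yp9', 't', 'p5']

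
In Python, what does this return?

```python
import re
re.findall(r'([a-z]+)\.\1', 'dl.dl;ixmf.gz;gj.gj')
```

['dl', 'gj']

`\1` has to match the exact text group 1 already captured.
Walking the string: at [0:5] match 'dl.dl', group 1 = 'dl'; at [14:19] match 'gj.gj', group 1 = 'gj'.
With a single group, `findall` returns only what that group captured — 2 items.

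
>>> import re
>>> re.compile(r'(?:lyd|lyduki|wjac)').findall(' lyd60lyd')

['lyd', 'lyd']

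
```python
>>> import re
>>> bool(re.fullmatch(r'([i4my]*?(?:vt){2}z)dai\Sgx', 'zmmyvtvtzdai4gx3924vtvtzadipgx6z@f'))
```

Pattern: zero or more of one of [i4my] (lazy), then the literal 'vt' repeated 2 times, then a literal 'z' (captured); then the literal 'dai', then a non-whitespace character, then the literal 'gx'.
For `fullmatch`, every character of the input must be accounted for by the pattern.
Here the string isn't matched end-to-end, so the call returns None, and `bool(None)` is False.

False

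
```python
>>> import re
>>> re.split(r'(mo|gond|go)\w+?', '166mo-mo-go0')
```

['166mo-mo-', 'go', '']

`re.split` interleaves the captured-group text with the surrounding fragments.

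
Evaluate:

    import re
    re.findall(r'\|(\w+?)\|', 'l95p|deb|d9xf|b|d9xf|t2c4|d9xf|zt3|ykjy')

['deb', 'b', 't2c4', 'zt3']

With a single group, `findall` returns only what that group captured — 4 items.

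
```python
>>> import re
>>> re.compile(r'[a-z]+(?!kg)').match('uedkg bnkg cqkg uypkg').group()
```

'uedkg'

Because the assertion is negative and zero-width, positions next to the forbidden text are skipped.
`match` is anchored at position 0; if the pattern doesn't fit there, it returns None.
The match spans [0:5] → 'uedkg'.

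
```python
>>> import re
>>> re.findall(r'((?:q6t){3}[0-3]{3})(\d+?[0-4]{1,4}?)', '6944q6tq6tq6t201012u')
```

The pattern matches the literal 'q6t' repeated 3 times, then exactly 3 of a character in [0-3] (captured); then one or more of a digit (lazy), then 1 to 4 of a character in [0-4] (lazy) (captured).
Scanning left to right: at [4:18] match 'q6tq6tq6t20101', groups = ('q6tq6tq6t201', '01').
With 2 capturing groups, `findall` returns a 2-tuple per match.

[('q6tq6tq6t201', '01')]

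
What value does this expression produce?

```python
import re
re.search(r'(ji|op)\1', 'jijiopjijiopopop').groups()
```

A backreference is literal: `\1` must see the identical characters the first group matched.
Unlike `match`, `search` isn't anchored — it looks for the pattern anywhere in the string.
The match spans [0:4] → 'jiji'.
Captured: group 1 = 'ji'.

('ji',)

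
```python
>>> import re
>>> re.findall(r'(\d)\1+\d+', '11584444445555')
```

['1']

After group 1 captures some text, `\1` only succeeds where that same text appears again.
Walking the string: at [0:14] match '11584444445555', group 1 = '1'.
One capturing group, so `findall` returns just the captured substring from the one match — 1 in all.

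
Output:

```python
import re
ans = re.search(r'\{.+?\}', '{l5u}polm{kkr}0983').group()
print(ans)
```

{l5u}

The match spans [0:5] → '{l5u}'.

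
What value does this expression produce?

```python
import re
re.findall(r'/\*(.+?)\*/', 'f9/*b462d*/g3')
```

['b462d']

`findall` collects group 1 from the one match (1 total).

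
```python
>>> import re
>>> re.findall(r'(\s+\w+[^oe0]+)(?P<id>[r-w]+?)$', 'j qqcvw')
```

The pattern matches one or more of whitespace, then one or more of a word character, then one or more of any character except [oe0] (captured); then one or more of a character in [r-w] (lazy) (captured as 'id'); then anchored at the end.
Matches: at [1:7] match ' qqcvw', groups = (' qqcv', 'w').
Multiple groups make `findall` return tuples — one 2-tuple for the one match.

[(' qqcv', 'w')]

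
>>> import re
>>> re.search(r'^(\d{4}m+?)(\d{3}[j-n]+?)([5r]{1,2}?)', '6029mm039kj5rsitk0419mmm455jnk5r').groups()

('6029mm', '039kj', '5')

Pattern: anchored at the start of the string; then exactly 4 of a digit, then one or more of a literal 'm' (lazy) (captured); then exactly 3 of a digit, then one or more of a character in [j-n] (lazy) (captured); then 1 to 2 of one of [5r] (lazy) (captured).
Unlike `match`, `search` isn't anchored — it looks for the pattern anywhere in the string.
The match spans [0:12] → '6029mm039kj5'.
Captured: group 1 = '6029mm', group 2 = '039kj', group 3 = '5'.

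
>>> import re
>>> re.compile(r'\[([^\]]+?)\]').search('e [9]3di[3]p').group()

The match spans [2:5] → '[9]'.

'[9]'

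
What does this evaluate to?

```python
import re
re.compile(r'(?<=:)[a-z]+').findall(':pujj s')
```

['pujj']

The `(?=…)`/`(?<=…)` assertion just peeks at neighbouring text; it doesn't advance the match position.
Walking the string: at [1:5] → 'pujj'.
No capturing groups, so `findall` returns the 1 full match string.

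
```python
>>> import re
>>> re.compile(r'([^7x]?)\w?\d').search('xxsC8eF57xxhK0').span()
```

The pattern matches optionally any character except [7x] (captured); then optionally a word character, then a digit.
Unlike `match`, `search` isn't anchored — it looks for the pattern anywhere in the string.
The match spans [2:5] → 'sC8'.
Captured: group 1 = 's'.

(2, 5)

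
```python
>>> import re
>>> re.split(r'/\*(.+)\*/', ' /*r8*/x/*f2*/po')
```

[' ', 'r8*/x/*f2', 'po']

Matches to split on: at [1:14] → '/*r8*/x/*f2*/'.
`re.split` interleaves the captured-group text with the surrounding fragments.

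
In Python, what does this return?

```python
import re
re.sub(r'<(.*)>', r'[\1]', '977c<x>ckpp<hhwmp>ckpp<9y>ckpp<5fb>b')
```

Matches: at [4:35] → '<x>ckpp<hhwmp>ckpp<9y>ckpp<5fb>'.
The replacement refers to a captured group, so each match is rewritten using its own captured text.

'977c[x>ckpp<hhwmp>ckpp<9y>ckpp<5fb]b'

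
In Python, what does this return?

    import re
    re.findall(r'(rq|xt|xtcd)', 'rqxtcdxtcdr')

['rq', 'xt', 'xt']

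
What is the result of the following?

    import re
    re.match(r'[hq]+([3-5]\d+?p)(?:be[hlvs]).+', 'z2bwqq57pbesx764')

None

The pattern matches one or more of one of [hq]; then a character in [3-5], then one or more of a digit (lazy), then a literal 'p' (captured); then the literal 'be', then one of [hlvs] (non-capturing group); then one or more of any character.
`match` is anchored at position 0; if the pattern doesn't fit there, it returns None.
Here position 0 doesn't satisfy it, so the call returns None.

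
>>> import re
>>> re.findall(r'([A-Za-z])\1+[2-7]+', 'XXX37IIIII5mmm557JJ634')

['X', 'I', 'm', 'J']

A backreference is literal: `\1` must see the identical characters the first group matched.
With a single group, `findall` returns only what that group captured — 4 items.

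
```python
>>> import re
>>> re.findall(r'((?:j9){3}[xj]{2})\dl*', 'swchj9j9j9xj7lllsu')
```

['j9j9j9xj']

Pattern: the literal 'j9' repeated 3 times, then exactly 2 of one of [xj] (captured); then a digit, then zero or more of a literal 'l'.
Scanning left to right: at [4:16] match 'j9j9j9xj7lll', group 1 = 'j9j9j9xj'.
With a single group, `findall` returns only what that group captured — 1 item.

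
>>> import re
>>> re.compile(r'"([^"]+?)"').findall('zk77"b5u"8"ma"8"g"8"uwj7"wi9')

['b5u', 'ma', 'g', 'uwj7']

Scanning left to right: at [4:9] match '"b5u"', group 1 = 'b5u'; at [10:14] match '"ma"', group 1 = 'ma'; at [15:18] match '"g"', group 1 = 'g'; at [19:25] match '"uwj7"', group 1 = 'uwj7'.
Because there's exactly one group, `findall` drops the full match and keeps group 1 from each hit.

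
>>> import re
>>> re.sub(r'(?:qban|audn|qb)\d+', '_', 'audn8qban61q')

Each match is replaced by '_'.

'__q'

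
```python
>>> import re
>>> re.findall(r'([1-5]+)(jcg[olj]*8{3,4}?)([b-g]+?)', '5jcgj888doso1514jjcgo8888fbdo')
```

This matches one or more of a character in [1-5] (captured); then the literal 'jcg', then zero or more of one of [olj], then 3 to 4 of a literal '8' (lazy) (captured); then one or more of a character in [b-g] (lazy) (captured).
With 3 capturing groups, `findall` returns a 3-tuple per match.

[('5', 'jcgj888', 'd')]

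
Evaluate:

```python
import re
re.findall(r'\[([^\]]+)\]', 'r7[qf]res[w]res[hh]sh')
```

['qf', 'w', 'hh']

Matches: at [2:6] match '[qf]', group 1 = 'qf'; at [9:12] match '[w]', group 1 = 'w'; at [15:19] match '[hh]', group 1 = 'hh'.
Because there's exactly one group, `findall` drops the full match and keeps group 1 from each hit.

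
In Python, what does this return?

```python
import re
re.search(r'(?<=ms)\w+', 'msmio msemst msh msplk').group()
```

The positive lookaround only admits positions where the adjacent text matches; those characters stay outside the span.
`re.search` tries every starting position until one works.
The match spans [2:5] → 'mio'.

'mio'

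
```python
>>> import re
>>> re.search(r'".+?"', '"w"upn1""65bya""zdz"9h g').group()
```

The `?` after the quantifier makes it lazy — it takes as little as possible before letting the rest of the pattern try.
`re.search` tries every starting position until one works.
The match spans [0:3] → '"w"'.

'"w"'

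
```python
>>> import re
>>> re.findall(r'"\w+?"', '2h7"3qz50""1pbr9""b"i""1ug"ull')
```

['"3qz50"', '"1pbr9"', '"b"', '"1ug"']

Matches: at [3:10] → '"3qz50"'; at [10:17] → '"1pbr9"'; at [17:20] → '"b"'; at [22:27] → '"1ug"'.
With no groups in the pattern, `findall` gives back each whole match — 4 here.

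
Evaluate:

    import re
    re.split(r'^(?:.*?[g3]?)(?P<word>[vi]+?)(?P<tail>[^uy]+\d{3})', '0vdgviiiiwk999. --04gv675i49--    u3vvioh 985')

This matches anchored at the start of the string; then zero or more of any character (lazy), then optionally one of [g3] (non-capturing group); then one or more of one of [vi] (lazy) (captured as 'word'); then one or more of any character except [uy], then exactly 3 of a digit (captured as 'tail').
The `?` after the quantifier makes it lazy — it takes as little as possible before letting the rest of the pattern try.
Matches to split on: at [0:25] → '0vdgviiiiwk999. --04gv675'.
`re.split` interleaves the captured-group text with the surrounding fragments.

['', 'v', 'dgviiiiwk999. --04gv675', 'i49--    u3vvioh 985']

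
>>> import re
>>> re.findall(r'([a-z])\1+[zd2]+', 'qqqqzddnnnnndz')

['q', 'n']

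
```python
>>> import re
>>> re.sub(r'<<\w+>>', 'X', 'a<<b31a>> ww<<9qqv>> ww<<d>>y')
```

'aX wwX wwXy'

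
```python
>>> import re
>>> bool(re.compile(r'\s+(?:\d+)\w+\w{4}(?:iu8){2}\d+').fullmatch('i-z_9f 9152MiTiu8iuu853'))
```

False

`fullmatch` succeeds only if the pattern covers the string from start to end.
Here the pattern can't cover the whole string, so the call returns None, and `bool(None)` is False.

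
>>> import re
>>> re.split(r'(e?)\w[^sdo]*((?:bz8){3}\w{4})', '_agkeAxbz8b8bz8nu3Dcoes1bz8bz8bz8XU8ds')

['_agkeAxbz8b8bz8nu3Dco', 'e', 'bz8bz8bz8XU8d', 's']

This matches optionally a literal 'e' (captured); then a word character, then zero or more of any character except [sdo]; then the literal 'bz8' repeated 3 times, then exactly 4 of a word character (captured).
Matches to split on: at [21:37] → 'es1bz8bz8bz8XU8d'.
Because the pattern has a capturing group, `split` also inserts each captured text between the pieces.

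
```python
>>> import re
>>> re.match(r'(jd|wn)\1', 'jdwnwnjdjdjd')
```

`\1` has to match the exact text group 1 already captured.
With `match`, the pattern is implicitly anchored at the beginning.
Here position 0 doesn't satisfy it, so the call returns None.

None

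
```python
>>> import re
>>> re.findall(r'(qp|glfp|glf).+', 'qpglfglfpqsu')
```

['qp']

Because there's exactly one group, `findall` drops the full match and keeps group 1 from the one hit.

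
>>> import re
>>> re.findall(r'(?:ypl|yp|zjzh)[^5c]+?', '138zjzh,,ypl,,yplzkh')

`|` is ordered: at each position the engine commits to the first alternative that works.
`findall` yields the raw match text (3 of them) because the pattern has no groups.

['zjzh,', 'ypl,', 'yplz']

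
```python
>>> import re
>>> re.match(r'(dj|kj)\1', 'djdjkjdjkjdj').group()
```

'djdj'

`\1` is not a pattern — it's the concrete string captured by group 1, re-applied verbatim.
`re.match` won't scan ahead — the pattern has to work from the very first character.
The match spans [0:4] → 'djdj'.
Captured: group 1 = 'dj'.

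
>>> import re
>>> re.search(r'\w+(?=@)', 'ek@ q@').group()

'ek'

The `(?=…)`/`(?<=…)` assertion just peeks at neighbouring text; it doesn't advance the match position.
Unlike `match`, `search` isn't anchored — it looks for the pattern anywhere in the string.
The match spans [0:2] → 'ek'.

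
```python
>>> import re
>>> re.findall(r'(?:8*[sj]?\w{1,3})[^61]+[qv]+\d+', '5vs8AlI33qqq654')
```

['5vs8AlI33qqq654']

With no groups in the pattern, `findall` gives back each whole match — 1 here.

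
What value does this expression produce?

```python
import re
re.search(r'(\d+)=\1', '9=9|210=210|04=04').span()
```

`\1` has to match the exact text group 1 already captured.
The match spans [0:3] → '9=9'.

(0, 3)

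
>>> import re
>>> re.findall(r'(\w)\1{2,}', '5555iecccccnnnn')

['5', 'c', 'n']

After group 1 captures some text, `\1` only succeeds where that same text appears again.
One capturing group, so `findall` returns just the captured substring from each match — 3 in all.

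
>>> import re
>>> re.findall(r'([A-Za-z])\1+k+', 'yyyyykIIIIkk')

['y', 'I']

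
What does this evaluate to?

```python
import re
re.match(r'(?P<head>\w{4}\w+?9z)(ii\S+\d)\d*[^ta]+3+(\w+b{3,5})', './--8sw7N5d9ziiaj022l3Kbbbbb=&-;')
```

None

With `match`, the pattern is implicitly anchored at the beginning.
Here the pattern fails at index 0, so the call returns None.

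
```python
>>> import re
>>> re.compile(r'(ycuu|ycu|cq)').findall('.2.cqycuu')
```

['cq', 'ycuu']

The regex engine tests alternatives in the order written; an earlier branch that matches wins even if a later one would match more.
Walking the string: at [3:5] match 'cq', group 1 = 'cq'; at [5:9] match 'ycuu', group 1 = 'ycuu'.
Because there's exactly one group, `findall` drops the full match and keeps group 1 from each hit.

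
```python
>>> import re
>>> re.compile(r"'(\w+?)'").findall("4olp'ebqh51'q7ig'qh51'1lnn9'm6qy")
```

With a single group, `findall` returns only what that group captured — 2 items.

['ebqh51', 'qh51']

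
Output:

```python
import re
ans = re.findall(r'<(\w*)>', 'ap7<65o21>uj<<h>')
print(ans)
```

['65o21', 'h']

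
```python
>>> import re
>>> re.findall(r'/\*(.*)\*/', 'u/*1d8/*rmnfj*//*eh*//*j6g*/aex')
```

['1d8/*rmnfj*//*eh*//*j6g']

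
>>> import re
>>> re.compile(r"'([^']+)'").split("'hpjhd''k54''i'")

['', 'hpjhd', '', 'k54', '', 'i', '']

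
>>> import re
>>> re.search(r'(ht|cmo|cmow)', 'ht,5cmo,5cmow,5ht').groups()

`search` walks the string left to right and returns the first match it finds.
The match spans [0:2] → 'ht'.
Captured: group 1 = 'ht'.

('ht',)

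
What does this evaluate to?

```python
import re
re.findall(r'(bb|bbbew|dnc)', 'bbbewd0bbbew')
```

Branches in `(...|...)` are attempted left-to-right; the first branch that allows the whole pattern to succeed is taken.
Walking the string: at [0:2] match 'bb', group 1 = 'bb'; at [7:9] match 'bb', group 1 = 'bb'.
`findall` collects group 1 from each match (2 total).

['bb', 'bb']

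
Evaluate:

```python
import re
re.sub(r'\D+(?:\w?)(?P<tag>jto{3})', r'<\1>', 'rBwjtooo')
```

'<jtooo>'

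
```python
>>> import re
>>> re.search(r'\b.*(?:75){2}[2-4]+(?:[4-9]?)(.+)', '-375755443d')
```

The pattern matches a word boundary (`\b`, zero-width); then zero or more of any character, then the literal '75' repeated 2 times; then one or more of a character in [2-4]; then optionally a character in [4-9] (non-capturing group); then one or more of any character (captured).
`re.search` scans for the first position where the pattern succeeds.
Here the pattern never matches, so the call returns None.

None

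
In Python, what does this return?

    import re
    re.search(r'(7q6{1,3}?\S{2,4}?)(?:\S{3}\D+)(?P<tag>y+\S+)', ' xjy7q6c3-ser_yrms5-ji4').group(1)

'7q6c3'

The match spans [4:23] → '7q6c3-ser_yrms5-ji4'.
Captured: group 1 = '7q6c3', group 2 = 'yrms5-ji4'.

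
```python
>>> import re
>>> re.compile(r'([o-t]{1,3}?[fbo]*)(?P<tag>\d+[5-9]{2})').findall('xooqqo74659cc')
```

This matches 1 to 3 of a character in [o-t] (lazy), then zero or more of one of [fbo] (captured); then one or more of a digit, then exactly 2 of a character in [5-9] (captured as 'tag').
Scanning left to right: at [2:11] match 'oqqo74659', groups = ('oqqo', '74659').
With 2 capturing groups, `findall` returns a 2-tuple per match.

[('oqqo', '74659')]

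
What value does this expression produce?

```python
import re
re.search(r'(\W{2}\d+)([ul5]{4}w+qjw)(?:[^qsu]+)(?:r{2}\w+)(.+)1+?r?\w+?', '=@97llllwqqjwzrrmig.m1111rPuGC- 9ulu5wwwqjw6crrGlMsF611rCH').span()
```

Pattern: exactly 2 of a non-word character, then one or more of a digit (captured); then exactly 4 of one of [ul5], then one or more of a literal 'w', then the literal 'qjw' (captured); then one or more of any character except [qsu] (non-capturing group); then exactly 2 of a literal 'r', then one or more of a word character (non-capturing group); then one or more of any character (captured); then one or more of a literal '1' (lazy), then optionally a literal 'r', then one or more of a word character (lazy).
A `+?`/`*?`/`{m,n}?` starts at its minimum and grows only as far as needed for what follows to match.
`re.search` scans for the first position where the pattern succeeds.
The match spans [30:57] → '- 9ulu5wwwqjw6crrGlMsF611rC'.
Captured: group 1 = '- 9', group 2 = 'ulu5wwwqjw', group 3 = '1'.

(30, 57)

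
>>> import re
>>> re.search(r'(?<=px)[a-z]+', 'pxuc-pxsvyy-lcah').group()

The `(?=…)`/`(?<=…)` assertion just peeks at neighbouring text; it doesn't advance the match position.
The match spans [2:4] → 'uc'.

'uc'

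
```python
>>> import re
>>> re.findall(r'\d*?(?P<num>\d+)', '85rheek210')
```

['85', '210']

The pattern matches zero or more of a digit (lazy); then one or more of a digit (captured as 'num').
One capturing group, so `findall` returns just the captured substring from each match — 2 in all.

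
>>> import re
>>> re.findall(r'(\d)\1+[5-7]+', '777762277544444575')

`\1` has to match the exact text group 1 already captured.
Matches: at [0:5] match '77776', group 1 = '7'; at [5:10] match '22775', group 1 = '2'; at [10:18] match '44444575', group 1 = '4'.
Because there's exactly one group, `findall` drops the full match and keeps group 1 from each hit.

['7', '2', '4']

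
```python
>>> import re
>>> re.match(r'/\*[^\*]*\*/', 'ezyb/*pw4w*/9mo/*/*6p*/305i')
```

`re.match` only tries the pattern at the start of the string.
Here the pattern fails at index 0, so the call returns None.

None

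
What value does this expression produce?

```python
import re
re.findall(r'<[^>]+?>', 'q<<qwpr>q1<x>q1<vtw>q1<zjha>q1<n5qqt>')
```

Since nothing is captured, `findall` lists the 5 matched substrings directly.

['<<qwpr>', '<x>', '<vtw>', '<zjha>', '<n5qqt>']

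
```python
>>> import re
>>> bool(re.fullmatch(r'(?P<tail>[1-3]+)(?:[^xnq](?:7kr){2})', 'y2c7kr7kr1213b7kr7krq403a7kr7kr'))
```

False

This matches one or more of a character in [1-3] (captured as 'tail'); then any character except [xnq], then the literal '7kr' repeated 2 times (non-capturing group).
`re.fullmatch` is like wrapping the pattern in `^…$` (in single-line mode).
Here the pattern can't cover the whole string, so the call returns None, and `bool(None)` is False.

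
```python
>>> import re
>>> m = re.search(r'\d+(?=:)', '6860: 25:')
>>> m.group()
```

'6860'

Lookahead/lookbehind check context without consuming it, so the matched span excludes the asserted characters.
`re.search` tries every starting position until one works.
The match spans [0:4] → '6860'.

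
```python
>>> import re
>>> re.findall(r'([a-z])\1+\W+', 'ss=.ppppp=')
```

['s', 'p']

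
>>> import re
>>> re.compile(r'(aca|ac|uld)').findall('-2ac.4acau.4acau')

['ac', 'aca', 'aca']

`|` is ordered: at each position the engine commits to the first alternative that works.
Because there's exactly one group, `findall` drops the full match and keeps group 1 from each hit.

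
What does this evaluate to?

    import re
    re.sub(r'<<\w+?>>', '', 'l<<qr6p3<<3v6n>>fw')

'l<<qr6p3fw'

Matches: at [8:16] → '<<3v6n>>'.
Every occurrence is swapped for ''.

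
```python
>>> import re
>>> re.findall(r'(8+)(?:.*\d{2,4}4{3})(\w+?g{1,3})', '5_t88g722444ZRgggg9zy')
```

[('88', 'ZRggg')]

Lazy quantifiers expand one character at a time until the remainder of the pattern can match.
With 2 capturing groups, `findall` returns a 2-tuple per match.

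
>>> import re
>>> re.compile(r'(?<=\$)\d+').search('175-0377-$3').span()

The lookaround is zero-width — it requires the adjacent text to match without consuming it, so the asserted text isn't part of the match.
The match spans [10:11] → '3'.

(10, 11)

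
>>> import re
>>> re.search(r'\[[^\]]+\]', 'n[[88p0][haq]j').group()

The match spans [1:8] → '[[88p0]'.

'[[88p0]'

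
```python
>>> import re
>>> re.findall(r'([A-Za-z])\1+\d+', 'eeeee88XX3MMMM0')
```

`\1` has to match the exact text group 1 already captured.
Scanning left to right: at [0:7] match 'eeeee88', group 1 = 'e'; at [7:10] match 'XX3', group 1 = 'X'; at [10:15] match 'MMMM0', group 1 = 'M'.
Because there's exactly one group, `findall` drops the full match and keeps group 1 from each hit.

['e', 'X', 'M']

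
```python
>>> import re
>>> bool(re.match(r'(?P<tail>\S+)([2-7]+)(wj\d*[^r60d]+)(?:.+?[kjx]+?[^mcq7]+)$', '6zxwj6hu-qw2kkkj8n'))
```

False

`re.match` won't scan ahead — the pattern has to work from the very first character.
Here position 0 doesn't satisfy it, so the call returns None, and `bool(None)` is False.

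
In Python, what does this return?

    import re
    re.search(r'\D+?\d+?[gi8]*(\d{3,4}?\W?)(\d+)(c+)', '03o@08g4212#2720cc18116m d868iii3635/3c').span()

(2, 18)

The pattern matches one or more of a non-digit (lazy), then one or more of a digit (lazy), then zero or more of one of [gi8]; then 3 to 4 of a digit (lazy), then optionally a non-word character (captured); then one or more of a digit (captured); then one or more of a literal 'c' (captured).
Unlike `match`, `search` isn't anchored — it looks for the pattern anywhere in the string.
The match spans [2:18] → 'o@08g4212#2720cc'.
Captured: group 1 = '4212#', group 2 = '2720', group 3 = 'cc'.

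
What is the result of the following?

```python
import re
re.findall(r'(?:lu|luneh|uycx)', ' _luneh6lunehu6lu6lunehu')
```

['lu', 'lu', 'lu', 'lu']

`|` is ordered: at each position the engine commits to the first alternative that works.
Matches: at [2:4] → 'lu'; at [8:10] → 'lu'; at [15:17] → 'lu'; at [18:20] → 'lu'.
Since nothing is captured, `findall` lists the 4 matched substrings directly.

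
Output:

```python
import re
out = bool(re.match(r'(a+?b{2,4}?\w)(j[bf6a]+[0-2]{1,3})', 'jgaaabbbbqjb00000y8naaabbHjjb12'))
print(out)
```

False

This matches one or more of a literal 'a' (lazy), then 2 to 4 of the literal 'b' (lazy), then a word character (captured); then the literal 'j', then one or more of one of [bf6a], then 1 to 3 of a character in [0-2] (captured).
With `match`, the pattern is implicitly anchored at the beginning.
Here the string doesn't start with a match, so the call returns None, and `bool(None)` is False.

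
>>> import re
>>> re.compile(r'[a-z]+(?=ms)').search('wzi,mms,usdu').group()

'm'

The `(?=…)`/`(?<=…)` assertion just peeks at neighbouring text; it doesn't advance the match position.
`re.search` scans for the first position where the pattern succeeds.
The match spans [4:5] → 'm'.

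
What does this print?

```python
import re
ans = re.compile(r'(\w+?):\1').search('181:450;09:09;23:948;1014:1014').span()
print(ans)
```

(8, 13)

After group 1 captures some text, `\1` only succeeds where that same text appears again.
The match spans [8:13] → '09:09'.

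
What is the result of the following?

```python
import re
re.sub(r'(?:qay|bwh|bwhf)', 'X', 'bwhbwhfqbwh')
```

Alternation tries branches left to right and keeps the first one that lets the overall match succeed at that position.
Each match is replaced by 'X'.

'XXfqX'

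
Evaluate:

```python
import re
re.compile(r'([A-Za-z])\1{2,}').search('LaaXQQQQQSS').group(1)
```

'Q'

After group 1 captures some text, `\1` only succeeds where that same text appears again.
`search` walks the string left to right and returns the first match it finds.
The match spans [4:9] → 'QQQQQ'.
Captured: group 1 = 'Q'.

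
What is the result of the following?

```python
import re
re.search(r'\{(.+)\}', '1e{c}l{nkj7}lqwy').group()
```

'{c}l{nkj7}'

The match spans [2:12] → '{c}l{nkj7}'.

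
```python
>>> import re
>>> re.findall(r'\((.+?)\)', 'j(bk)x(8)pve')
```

With a single group, `findall` returns only what that group captured — 2 items.

['bk', '8']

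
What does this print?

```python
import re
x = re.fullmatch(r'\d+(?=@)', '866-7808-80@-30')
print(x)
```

`re.fullmatch` is like wrapping the pattern in `^…$` (in single-line mode).
Here there's no way to consume every character, so the call returns None.

None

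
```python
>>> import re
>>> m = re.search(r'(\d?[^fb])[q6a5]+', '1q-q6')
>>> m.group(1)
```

'1'

This matches optionally a digit, then any character except [fb] (captured); then one or more of one of [q6a5].
`re.search` scans for the first position where the pattern succeeds.
The match spans [0:2] → '1q'.
Captured: group 1 = '1'.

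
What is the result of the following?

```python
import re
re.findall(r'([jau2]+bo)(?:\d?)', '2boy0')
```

The pattern matches one or more of one of [jau2], then the literal 'bo' (captured); then optionally a digit (non-capturing group).
`findall` collects group 1 from the one match (1 total).

['2bo']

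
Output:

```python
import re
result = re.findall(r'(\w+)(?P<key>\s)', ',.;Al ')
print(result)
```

[('Al', ' ')]

With 2 capturing groups, `findall` returns a 2-tuple per match.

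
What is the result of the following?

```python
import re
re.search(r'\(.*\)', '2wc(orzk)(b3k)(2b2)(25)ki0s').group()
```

'(orzk)(b3k)(2b2)(25)'

Unlike `match`, `search` isn't anchored — it looks for the pattern anywhere in the string.
The match spans [3:23] → '(orzk)(b3k)(2b2)(25)'.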